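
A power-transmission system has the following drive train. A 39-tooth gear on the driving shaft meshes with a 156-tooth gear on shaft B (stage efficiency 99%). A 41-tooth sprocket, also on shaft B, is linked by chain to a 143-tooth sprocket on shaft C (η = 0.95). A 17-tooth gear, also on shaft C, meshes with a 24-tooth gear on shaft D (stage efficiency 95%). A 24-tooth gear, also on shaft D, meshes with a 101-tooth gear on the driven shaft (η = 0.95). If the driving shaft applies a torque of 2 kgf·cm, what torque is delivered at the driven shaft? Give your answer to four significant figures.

140.7 kgf·cm

After the gear mesh (156/39): 2 × 4 × 0.99 = 7.92 kgf·cm
After the chain (143/41): 7.92 × 3.4878 × 0.95 = 26.242 kgf·cm
After the gear mesh (24/17): 26.242 × 1.4118 × 0.95 = 35.195 kgf·cm
After the gear mesh (101/24): 35.195 × 4.2083 × 0.95 = 140.71 kgf·cm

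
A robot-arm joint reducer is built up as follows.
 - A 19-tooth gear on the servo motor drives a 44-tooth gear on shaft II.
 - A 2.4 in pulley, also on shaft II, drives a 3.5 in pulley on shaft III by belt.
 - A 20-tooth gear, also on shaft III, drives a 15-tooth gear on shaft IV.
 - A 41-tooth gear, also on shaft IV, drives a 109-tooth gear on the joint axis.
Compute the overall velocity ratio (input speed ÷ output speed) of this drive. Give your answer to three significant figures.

Each stage contributes driven/driver: gear mesh 44/19 = 2.3158, belt 3.5/2.4 = 1.4583, gear mesh 15/20 = 0.75, gear mesh 109/41 = 2.6585.
Overall: 2.3158 × 1.4583 × 0.75 × 2.6585 = 6.7338.

6.73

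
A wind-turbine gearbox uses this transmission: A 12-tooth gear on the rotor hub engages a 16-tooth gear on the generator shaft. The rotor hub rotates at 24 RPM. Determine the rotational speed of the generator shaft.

18 RPM

Gear mesh: ratio = 16/12 = 1.3333, so the generator shaft turns at 24 / 1.3333 = 18 RPM.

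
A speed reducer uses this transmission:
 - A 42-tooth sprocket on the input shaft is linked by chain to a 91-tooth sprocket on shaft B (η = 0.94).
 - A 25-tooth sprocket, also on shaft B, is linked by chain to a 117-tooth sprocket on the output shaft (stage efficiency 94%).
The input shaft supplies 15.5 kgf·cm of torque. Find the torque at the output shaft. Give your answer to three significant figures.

139 kgf·cm

Chain: ratio = 91/42 = 2.1667; torque at shaft B = 15.5 × 2.1667 × 0.94 = 31.568 kgf·cm.
Chain: ratio = 117/25 = 4.68; torque at the output shaft = 31.568 × 4.68 × 0.94 = 138.88 kgf·cm.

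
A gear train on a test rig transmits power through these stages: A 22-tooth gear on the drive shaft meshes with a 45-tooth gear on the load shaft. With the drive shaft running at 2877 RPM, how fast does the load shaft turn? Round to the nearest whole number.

1407 RPM

gear mesh 45/22 = 2.0455 → 2877/2.0455 = 1406.5 RPM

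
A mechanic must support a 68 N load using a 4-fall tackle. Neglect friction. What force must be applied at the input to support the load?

17 N

Block-and-tackle MA = number of supporting rope parts = 4.
Effort = load / MA = 68 / 4 = 17 N.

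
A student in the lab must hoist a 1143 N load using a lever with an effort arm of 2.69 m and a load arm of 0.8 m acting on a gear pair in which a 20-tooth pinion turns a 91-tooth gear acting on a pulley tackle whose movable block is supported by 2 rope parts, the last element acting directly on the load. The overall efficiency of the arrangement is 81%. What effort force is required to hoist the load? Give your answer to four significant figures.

Lever MA = effort arm / load arm = 2.69/0.8 = 3.3625.
Gear pair MA = 91/20 = 4.55.
Block-and-tackle MA = number of supporting rope parts = 2.
Combined ideal MA = 3.3625 × 4.55 × 2 = 30.599.
Actual MA = 30.599 × 0.81 = 24.785.
Effort = load / actual MA = 1143 / 24.785 = 46.117 N.

46.12 N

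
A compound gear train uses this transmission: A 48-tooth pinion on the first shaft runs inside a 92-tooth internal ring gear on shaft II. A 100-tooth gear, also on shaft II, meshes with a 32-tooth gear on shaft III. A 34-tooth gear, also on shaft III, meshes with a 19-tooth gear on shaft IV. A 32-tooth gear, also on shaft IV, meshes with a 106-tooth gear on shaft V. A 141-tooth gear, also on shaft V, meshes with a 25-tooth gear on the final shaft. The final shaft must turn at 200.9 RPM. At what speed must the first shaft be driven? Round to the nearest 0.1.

Overall ratio R = 1.9167 × 0.32 × 0.55882 × 3.3125 × 0.1773 = 0.2013.
Required input speed = output speed × R = 200.9 × 0.2013 = 40.442 RPM.

40.4 RPM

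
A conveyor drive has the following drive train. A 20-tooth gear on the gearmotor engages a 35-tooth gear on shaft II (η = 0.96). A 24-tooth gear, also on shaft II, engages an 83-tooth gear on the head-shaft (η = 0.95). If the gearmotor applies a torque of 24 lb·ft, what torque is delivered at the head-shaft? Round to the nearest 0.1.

Gear mesh: ratio = 35/20 = 1.75; torque at shaft II = 24 × 1.75 × 0.96 = 40.32 lb·ft.
Gear mesh: ratio = 83/24 = 3.4583; torque at the head-shaft = 40.32 × 3.4583 × 0.95 = 132.47 lb·ft.

132.5 lb·ft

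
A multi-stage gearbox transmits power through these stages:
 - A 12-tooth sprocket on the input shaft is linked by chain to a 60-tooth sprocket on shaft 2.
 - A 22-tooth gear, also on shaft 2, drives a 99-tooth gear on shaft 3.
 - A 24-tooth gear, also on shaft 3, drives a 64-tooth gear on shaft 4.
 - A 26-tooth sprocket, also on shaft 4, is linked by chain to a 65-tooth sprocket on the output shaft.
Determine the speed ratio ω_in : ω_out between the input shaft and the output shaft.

150

Each stage contributes driven/driver: chain 60/12 = 5, gear mesh 99/22 = 4.5, gear mesh 64/24 = 2.6667, chain 65/26 = 2.5.
Overall: 5 × 4.5 × 2.6667 × 2.5 = 150.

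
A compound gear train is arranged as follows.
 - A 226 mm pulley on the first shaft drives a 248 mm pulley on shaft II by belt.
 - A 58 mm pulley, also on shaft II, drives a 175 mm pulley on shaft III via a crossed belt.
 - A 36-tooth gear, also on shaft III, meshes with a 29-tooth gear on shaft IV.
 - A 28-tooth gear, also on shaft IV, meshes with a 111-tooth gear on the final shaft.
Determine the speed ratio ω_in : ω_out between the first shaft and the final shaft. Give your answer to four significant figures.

10.57

Each stage contributes driven/driver: belt 248/226 = 1.0973, belt 175/58 = 3.0172, gear mesh 29/36 = 0.80556, gear mesh 111/28 = 3.9643.
Overall: 1.0973 × 3.0172 × 0.80556 × 3.9643 = 10.573.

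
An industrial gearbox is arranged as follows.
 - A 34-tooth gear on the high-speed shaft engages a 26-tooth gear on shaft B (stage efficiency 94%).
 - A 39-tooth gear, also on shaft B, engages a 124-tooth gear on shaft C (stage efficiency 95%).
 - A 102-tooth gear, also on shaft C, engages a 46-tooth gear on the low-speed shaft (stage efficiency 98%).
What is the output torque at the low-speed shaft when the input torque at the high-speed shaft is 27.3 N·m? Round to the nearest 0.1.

After the gear mesh (26/34): 27.3 × 0.76471 × 0.94 = 19.624 N·m
After the gear mesh (124/39): 19.624 × 3.1795 × 0.95 = 59.274 N·m
After the gear mesh (46/102): 59.274 × 0.45098 × 0.98 = 26.197 N·m

26.2 N·m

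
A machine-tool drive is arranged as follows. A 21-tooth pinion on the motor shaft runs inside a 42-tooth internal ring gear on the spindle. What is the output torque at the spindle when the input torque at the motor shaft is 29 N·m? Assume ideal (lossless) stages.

58 N·m

internal gear 42/21 = 2 → τ = 29·2 = 58 N·m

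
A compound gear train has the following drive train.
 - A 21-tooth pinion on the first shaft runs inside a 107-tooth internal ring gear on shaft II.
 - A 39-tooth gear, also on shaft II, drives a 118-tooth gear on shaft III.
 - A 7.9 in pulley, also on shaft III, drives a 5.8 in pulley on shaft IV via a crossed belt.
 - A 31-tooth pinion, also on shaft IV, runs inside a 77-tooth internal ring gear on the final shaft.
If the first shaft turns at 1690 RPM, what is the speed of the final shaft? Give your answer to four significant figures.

Internal gear: ratio = 107/21 = 5.0952, so shaft II turns at 1690 / 5.0952 = 331.68 RPM.
Gear mesh: ratio = 118/39 = 3.0256, so shaft III turns at 331.68 / 3.0256 = 109.62 RPM.
Belt: ratio = 5.8/7.9 = 0.73418, so shaft IV turns at 109.62 / 0.73418 = 149.32 RPM.
Internal gear: ratio = 77/31 = 2.4839, so the final shaft turns at 149.32 / 2.4839 = 60.114 RPM.

60.11 RPM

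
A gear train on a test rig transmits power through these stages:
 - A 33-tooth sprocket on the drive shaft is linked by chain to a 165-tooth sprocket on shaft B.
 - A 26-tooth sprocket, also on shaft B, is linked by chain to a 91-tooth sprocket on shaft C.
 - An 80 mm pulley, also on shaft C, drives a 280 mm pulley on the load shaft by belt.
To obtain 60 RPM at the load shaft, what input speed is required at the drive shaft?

3675 RPM

Overall ratio R = 5 × 3.5 × 3.5 = 61.25.
Required input speed = output speed × R = 60 × 61.25 = 3675 RPM.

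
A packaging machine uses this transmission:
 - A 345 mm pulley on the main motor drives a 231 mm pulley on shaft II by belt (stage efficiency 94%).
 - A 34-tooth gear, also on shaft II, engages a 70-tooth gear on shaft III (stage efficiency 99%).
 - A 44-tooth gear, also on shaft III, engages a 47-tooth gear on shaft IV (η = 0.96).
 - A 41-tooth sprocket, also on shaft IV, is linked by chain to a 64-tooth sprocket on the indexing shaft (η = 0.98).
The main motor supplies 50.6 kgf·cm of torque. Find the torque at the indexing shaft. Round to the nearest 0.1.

belt 231/345 = 0.66957 → τ = 50.6·0.66957·0.94 = 31.847 kgf·cm
gear mesh 70/34 = 2.0588 → τ = 31.847·2.0588·0.99 = 64.912 kgf·cm
gear mesh 47/44 = 1.0682 → τ = 64.912·1.0682·0.96 = 66.564 kgf·cm
chain 64/41 = 1.561 → τ = 66.564·1.561·0.98 = 101.83 kgf·cm

101.8 kgf·cm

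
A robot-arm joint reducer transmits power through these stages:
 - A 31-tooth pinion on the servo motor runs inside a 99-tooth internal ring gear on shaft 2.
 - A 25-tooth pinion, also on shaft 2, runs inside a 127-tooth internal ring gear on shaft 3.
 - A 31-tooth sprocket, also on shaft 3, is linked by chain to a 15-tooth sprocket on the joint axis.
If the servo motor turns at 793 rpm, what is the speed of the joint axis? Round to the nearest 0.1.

101.0 rpm

the servo motor → shaft 2 (internal gear, 99/31): 793 ÷ 3.1935 = 248.31 rpm
shaft 2 → shaft 3 (internal gear, 127/25): 248.31 ÷ 5.08 = 48.881 rpm
shaft 3 → the joint axis (chain, 15/31): 48.881 ÷ 0.48387 = 101.02 rpm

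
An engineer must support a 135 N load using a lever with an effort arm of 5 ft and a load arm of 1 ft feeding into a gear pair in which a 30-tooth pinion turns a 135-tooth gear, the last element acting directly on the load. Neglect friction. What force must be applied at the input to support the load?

6 N

Lever MA = effort arm / load arm = 5/1 = 5.
Gear pair MA = 135/30 = 4.5.
Combined ideal MA = 5 × 4.5 = 22.5.
Effort = load / MA = 135 / 22.5 = 6 N.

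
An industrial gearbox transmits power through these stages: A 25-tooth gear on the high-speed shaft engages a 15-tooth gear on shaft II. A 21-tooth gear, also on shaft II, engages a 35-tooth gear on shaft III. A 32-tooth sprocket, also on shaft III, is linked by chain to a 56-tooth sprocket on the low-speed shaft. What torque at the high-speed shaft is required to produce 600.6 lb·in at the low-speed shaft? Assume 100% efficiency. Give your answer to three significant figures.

Overall ratio R = 0.6 × 1.6667 × 1.75 = 1.75.
Input torque = output torque / R = 600.6 / 1.75 = 343.2 lb·in.

343 lb·in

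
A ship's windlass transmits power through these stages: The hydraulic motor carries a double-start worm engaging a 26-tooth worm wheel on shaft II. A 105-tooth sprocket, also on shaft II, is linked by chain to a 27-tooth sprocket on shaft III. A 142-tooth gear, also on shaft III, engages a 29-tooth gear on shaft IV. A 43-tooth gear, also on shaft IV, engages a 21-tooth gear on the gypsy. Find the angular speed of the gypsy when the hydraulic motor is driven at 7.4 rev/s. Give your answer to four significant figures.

Worm: ratio = 26/2 = 13, so shaft II turns at 7.4 / 13 = 0.56923 rev/s.
Chain: ratio = 27/105 = 0.25714, so shaft III turns at 0.56923 / 0.25714 = 2.2137 rev/s.
Gear mesh: ratio = 29/142 = 0.20423, so shaft IV turns at 2.2137 / 0.20423 = 10.839 rev/s.
Gear mesh: ratio = 21/43 = 0.48837, so the gypsy turns at 10.839 / 0.48837 = 22.195 rev/s.

22.19 rev/s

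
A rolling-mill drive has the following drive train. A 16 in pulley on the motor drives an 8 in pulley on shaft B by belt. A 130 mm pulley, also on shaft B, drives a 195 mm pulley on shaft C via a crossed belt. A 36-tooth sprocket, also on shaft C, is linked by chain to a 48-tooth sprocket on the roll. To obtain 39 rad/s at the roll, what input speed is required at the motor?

39 rad/s

Overall ratio R = 0.5 × 1.5 × 1.3333 = 1.
Required input speed = output speed × R = 39 × 1 = 39 rad/s.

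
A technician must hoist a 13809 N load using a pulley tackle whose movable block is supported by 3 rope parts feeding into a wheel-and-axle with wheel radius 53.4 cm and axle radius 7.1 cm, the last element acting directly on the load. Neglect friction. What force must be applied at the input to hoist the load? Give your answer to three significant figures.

612 N

Block-and-tackle MA = number of supporting rope parts = 3.
Wheel-and-axle MA = R/r = 53.4/7.1 = 7.5211.
Combined ideal MA = 3 × 7.5211 = 22.563.
Effort = load / MA = 13809 / 22.563 = 612.01 N.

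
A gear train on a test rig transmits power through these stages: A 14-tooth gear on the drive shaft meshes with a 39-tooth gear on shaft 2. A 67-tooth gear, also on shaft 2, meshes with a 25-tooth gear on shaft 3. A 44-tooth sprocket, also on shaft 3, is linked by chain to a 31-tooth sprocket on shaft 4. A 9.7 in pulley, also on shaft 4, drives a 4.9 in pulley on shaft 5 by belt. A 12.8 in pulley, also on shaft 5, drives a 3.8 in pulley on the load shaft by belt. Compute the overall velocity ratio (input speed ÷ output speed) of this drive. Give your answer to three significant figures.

0.110

Each stage contributes driven/driver: gear mesh 39/14 = 2.7857, gear mesh 25/67 = 0.37313, chain 31/44 = 0.70455, belt 4.9/9.7 = 0.50515, belt 3.8/12.8 = 0.29687.
Overall: 2.7857 × 0.37313 × 0.70455 × 0.50515 × 0.29687 = 0.10983.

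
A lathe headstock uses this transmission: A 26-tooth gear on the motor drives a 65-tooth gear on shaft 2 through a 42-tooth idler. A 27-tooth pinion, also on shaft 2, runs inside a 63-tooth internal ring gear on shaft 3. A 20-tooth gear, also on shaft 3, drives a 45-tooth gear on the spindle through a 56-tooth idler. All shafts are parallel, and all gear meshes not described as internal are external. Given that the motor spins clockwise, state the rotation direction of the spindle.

clockwise

the motor → shaft 2: driver → idler → driven is 2 external meshes, 2 reversals → CW.
shaft 2 → shaft 3: internal mesh, same direction → CW.
shaft 3 → the spindle: driver → idler → driven is 2 external meshes, 2 reversals → CW.
4 reversals in total — an even number — so the spindle turns the same way as the motor.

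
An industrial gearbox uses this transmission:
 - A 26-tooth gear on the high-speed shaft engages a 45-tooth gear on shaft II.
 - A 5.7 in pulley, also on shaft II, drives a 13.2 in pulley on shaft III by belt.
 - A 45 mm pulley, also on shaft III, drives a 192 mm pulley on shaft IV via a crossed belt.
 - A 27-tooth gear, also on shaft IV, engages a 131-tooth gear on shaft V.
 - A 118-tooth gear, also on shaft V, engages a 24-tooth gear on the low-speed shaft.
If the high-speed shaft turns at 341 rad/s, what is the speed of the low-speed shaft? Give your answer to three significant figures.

20.2 rad/s

the high-speed shaft → shaft II (gear mesh, 45/26): 341 ÷ 1.7308 = 197.02 rad/s
shaft II → shaft III (belt, 13.2/5.7): 197.02 ÷ 2.3158 = 85.078 rad/s
shaft III → shaft IV (belt, 192/45): 85.078 ÷ 4.2667 = 19.94 rad/s
shaft IV → shaft V (gear mesh, 131/27): 19.94 ÷ 4.8519 = 4.1098 rad/s
shaft V → the low-speed shaft (gear mesh, 24/118): 4.1098 ÷ 0.20339 = 20.206 rad/s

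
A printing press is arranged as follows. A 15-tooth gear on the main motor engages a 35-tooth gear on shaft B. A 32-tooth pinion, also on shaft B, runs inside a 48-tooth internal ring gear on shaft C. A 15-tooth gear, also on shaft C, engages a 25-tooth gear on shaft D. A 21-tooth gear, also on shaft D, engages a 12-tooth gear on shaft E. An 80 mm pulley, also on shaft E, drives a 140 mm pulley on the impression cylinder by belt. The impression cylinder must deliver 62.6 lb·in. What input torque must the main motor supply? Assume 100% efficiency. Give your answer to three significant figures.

Overall ratio R = 2.3333 × 1.5 × 1.6667 × 0.57143 × 1.75 = 5.8333.
Input torque = output torque / R = 62.6 / 5.8333 = 10.731 lb·in.

10.7 lb·in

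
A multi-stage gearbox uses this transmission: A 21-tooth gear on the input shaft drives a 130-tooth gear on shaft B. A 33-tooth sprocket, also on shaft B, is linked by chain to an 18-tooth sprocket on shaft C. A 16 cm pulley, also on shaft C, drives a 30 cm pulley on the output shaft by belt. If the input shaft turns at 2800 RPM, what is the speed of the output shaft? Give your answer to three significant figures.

Gear mesh: ratio = 130/21 = 6.1905, so shaft B turns at 2800 / 6.1905 = 452.31 RPM.
Chain: ratio = 18/33 = 0.54545, so shaft C turns at 452.31 / 0.54545 = 829.23 RPM.
Belt: ratio = 30/16 = 1.875, so the output shaft turns at 829.23 / 1.875 = 442.26 RPM.

442 RPM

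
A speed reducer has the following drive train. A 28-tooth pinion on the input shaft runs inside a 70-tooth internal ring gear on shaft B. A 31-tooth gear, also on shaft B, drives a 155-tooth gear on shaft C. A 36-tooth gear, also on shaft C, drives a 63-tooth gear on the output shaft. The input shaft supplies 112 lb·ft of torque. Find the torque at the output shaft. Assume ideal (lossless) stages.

2450 lb·ft

After the internal gear (70/28): 112 × 2.5 = 280 lb·ft
After the gear mesh (155/31): 280 × 5 = 1400 lb·ft
After the gear mesh (63/36): 1400 × 1.75 = 2450 lb·ft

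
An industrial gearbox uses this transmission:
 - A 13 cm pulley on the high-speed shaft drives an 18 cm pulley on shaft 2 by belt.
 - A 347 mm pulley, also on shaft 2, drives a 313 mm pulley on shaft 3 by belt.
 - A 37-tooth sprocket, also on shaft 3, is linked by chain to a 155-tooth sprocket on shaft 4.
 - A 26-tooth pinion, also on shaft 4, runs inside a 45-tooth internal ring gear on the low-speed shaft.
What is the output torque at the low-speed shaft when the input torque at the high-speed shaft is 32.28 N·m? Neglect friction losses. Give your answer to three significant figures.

292 N·m

After the belt (18/13): 32.28 × 1.3846 = 44.695 N·m
After the belt (313/347): 44.695 × 0.90202 = 40.316 N·m
After the chain (155/37): 40.316 × 4.1892 = 168.89 N·m
After the internal gear (45/26): 168.89 × 1.7308 = 292.31 N·m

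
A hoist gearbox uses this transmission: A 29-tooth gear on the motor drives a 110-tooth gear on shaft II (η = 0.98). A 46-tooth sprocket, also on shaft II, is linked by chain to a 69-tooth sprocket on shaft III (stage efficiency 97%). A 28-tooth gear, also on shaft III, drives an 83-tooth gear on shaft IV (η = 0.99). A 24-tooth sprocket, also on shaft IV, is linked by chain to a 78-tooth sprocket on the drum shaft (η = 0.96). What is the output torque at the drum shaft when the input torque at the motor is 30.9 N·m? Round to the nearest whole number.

gear mesh 110/29 = 3.7931 → τ = 30.9·3.7931·0.98 = 114.86 N·m
chain 69/46 = 1.5 → τ = 114.86·1.5·0.97 = 167.13 N·m
gear mesh 83/28 = 2.9643 → τ = 167.13·2.9643·0.99 = 490.45 N·m
chain 78/24 = 3.25 → τ = 490.45·3.25·0.96 = 1530.2 N·m

1530 N·m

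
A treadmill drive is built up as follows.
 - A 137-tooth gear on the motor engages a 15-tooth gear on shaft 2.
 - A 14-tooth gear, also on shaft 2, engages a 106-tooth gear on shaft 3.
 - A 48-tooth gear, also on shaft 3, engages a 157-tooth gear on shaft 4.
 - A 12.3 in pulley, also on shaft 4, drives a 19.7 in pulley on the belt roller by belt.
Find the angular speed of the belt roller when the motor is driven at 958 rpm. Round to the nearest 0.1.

220.6 rpm

Gear mesh: ratio = 15/137 = 0.10949, so shaft 2 turns at 958 / 0.10949 = 8749.7 rpm.
Gear mesh: ratio = 106/14 = 7.5714, so shaft 3 turns at 8749.7 / 7.5714 = 1155.6 rpm.
Gear mesh: ratio = 157/48 = 3.2708, so shaft 4 turns at 1155.6 / 3.2708 = 353.31 rpm.
Belt: ratio = 19.7/12.3 = 1.6016, so the belt roller turns at 353.31 / 1.6016 = 220.6 rpm.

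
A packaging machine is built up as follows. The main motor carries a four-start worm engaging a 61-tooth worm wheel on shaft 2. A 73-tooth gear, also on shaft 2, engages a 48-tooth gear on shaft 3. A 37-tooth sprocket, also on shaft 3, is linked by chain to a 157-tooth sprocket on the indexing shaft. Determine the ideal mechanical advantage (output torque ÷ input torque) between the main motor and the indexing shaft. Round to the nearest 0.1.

Each stage contributes driven/driver: worm 61/4 = 15.25, gear mesh 48/73 = 0.65753, chain 157/37 = 4.2432.
Overall: 15.25 × 0.65753 × 4.2432 = 42.549.

42.5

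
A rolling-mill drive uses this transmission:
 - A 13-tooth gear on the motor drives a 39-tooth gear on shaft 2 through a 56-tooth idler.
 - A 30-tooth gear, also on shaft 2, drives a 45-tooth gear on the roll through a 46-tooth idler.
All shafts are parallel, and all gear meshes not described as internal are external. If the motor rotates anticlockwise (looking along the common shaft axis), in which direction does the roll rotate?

anticlockwise

the motor → shaft 2: driver → idler → driven is 2 external meshes, 2 reversals → CCW.
shaft 2 → the roll: driver → idler → driven is 2 external meshes, 2 reversals → CCW.
4 reversals in total — an even number — so the roll turns the same way as the motor.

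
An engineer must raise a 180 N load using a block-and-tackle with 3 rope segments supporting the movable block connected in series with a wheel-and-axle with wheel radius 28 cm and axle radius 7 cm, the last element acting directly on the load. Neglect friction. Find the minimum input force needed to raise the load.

Block-and-tackle MA = number of supporting rope parts = 3.
Wheel-and-axle MA = R/r = 28/7 = 4.
Combined ideal MA = 3 × 4 = 12.
Effort = load / MA = 180 / 12 = 15 N.

15 N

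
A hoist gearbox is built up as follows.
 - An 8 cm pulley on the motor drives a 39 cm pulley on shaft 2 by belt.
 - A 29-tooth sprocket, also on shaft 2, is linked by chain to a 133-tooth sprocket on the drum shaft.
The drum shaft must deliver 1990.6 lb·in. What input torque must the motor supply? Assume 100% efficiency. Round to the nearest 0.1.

Overall ratio R = 4.875 × 4.5862 = 22.358.
Input torque = output torque / R = 1990.6 / 22.358 = 89.034 lb·in.

89.0 lb·in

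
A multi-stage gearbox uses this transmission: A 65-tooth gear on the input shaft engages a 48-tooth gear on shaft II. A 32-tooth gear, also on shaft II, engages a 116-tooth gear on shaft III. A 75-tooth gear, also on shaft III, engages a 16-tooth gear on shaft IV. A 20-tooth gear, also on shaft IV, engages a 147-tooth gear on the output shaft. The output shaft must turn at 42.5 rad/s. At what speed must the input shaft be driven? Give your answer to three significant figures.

178 rad/s

Overall ratio R = 0.73846 × 3.625 × 0.21333 × 7.35 = 4.1974.
Required input speed = output speed × R = 42.5 × 4.1974 = 178.39 rad/s.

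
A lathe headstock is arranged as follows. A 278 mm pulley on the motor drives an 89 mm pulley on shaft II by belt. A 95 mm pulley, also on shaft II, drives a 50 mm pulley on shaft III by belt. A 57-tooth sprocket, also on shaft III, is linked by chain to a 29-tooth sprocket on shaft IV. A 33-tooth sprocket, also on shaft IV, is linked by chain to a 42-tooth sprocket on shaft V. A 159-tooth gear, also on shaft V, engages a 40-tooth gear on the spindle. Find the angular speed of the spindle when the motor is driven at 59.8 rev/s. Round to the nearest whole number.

belt 89/278 = 0.32014 → 59.8/0.32014 = 186.79 rev/s
belt 50/95 = 0.52632 → 186.79/0.52632 = 354.9 rev/s
chain 29/57 = 0.50877 → 354.9/0.50877 = 697.57 rev/s
chain 42/33 = 1.2727 → 697.57/1.2727 = 548.09 rev/s
gear mesh 40/159 = 0.25157 → 548.09/0.25157 = 2178.7 rev/s

2179 rev/s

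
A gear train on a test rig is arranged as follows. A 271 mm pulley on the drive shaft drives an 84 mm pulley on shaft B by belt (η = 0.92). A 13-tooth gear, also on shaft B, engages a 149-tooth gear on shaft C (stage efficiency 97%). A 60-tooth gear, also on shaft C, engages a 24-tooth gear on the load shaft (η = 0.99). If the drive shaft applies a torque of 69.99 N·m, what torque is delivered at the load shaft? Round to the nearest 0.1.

Belt: ratio = 84/271 = 0.30996; torque at shaft B = 69.99 × 0.30996 × 0.92 = 19.959 N·m.
Gear mesh: ratio = 149/13 = 11.462; torque at shaft C = 19.959 × 11.462 × 0.97 = 221.9 N·m.
Gear mesh: ratio = 24/60 = 0.4; torque at the load shaft = 221.9 × 0.4 × 0.99 = 87.871 N·m.

87.9 N·m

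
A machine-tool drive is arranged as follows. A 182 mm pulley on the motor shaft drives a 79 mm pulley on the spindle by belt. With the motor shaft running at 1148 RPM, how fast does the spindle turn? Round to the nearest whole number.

2645 RPM

Belt: ratio = 79/182 = 0.43407, so the spindle turns at 1148 / 0.43407 = 2644.8 RPM.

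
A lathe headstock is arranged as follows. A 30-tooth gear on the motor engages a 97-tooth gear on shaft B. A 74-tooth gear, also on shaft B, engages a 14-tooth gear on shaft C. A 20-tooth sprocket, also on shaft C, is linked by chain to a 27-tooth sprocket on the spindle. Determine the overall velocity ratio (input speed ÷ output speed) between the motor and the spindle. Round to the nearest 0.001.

Each stage contributes driven/driver: gear mesh 97/30 = 3.2333, gear mesh 14/74 = 0.18919, chain 27/20 = 1.35.
Overall: 3.2333 × 0.18919 × 1.35 = 0.82581.

0.826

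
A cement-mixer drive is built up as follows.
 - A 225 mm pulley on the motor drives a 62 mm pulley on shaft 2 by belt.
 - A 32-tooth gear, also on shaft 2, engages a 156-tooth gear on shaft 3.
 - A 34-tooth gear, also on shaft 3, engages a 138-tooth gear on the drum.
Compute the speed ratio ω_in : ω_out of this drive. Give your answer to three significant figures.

Each stage contributes driven/driver: belt 62/225 = 0.27556, gear mesh 156/32 = 4.875, gear mesh 138/34 = 4.0588.
Overall: 0.27556 × 4.875 × 4.0588 = 5.4524.

5.45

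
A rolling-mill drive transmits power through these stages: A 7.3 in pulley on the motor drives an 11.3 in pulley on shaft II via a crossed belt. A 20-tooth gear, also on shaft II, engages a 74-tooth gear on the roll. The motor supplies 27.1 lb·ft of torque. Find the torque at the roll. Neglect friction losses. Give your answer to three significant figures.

155 lb·ft

After the belt (11.3/7.3): 27.1 × 1.5479 = 41.949 lb·ft
After the gear mesh (74/20): 41.949 × 3.7 = 155.21 lb·ft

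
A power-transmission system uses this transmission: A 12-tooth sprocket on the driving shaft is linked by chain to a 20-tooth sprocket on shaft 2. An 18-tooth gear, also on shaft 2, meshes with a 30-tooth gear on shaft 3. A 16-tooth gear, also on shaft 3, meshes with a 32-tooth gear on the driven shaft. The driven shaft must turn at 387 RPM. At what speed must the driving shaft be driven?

Overall ratio R = 1.6667 × 1.6667 × 2 = 5.5556.
Required input speed = output speed × R = 387 × 5.5556 = 2150 RPM.

2150 RPM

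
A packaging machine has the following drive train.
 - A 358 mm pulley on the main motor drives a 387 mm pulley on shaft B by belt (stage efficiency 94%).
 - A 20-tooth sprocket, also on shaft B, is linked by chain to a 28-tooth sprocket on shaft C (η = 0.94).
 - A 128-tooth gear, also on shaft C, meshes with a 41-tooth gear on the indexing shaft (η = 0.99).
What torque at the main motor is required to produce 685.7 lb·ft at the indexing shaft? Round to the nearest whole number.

1617 lb·ft

Overall ratio R = 1.081 × 1.4 × 0.32031 = 0.48476; overall efficiency η = 0.94 × 0.94 × 0.99 = 0.8748.
Input torque = output torque / (R × η) = 685.7 / (0.48476 × 0.8748) = 1617 lb·ft.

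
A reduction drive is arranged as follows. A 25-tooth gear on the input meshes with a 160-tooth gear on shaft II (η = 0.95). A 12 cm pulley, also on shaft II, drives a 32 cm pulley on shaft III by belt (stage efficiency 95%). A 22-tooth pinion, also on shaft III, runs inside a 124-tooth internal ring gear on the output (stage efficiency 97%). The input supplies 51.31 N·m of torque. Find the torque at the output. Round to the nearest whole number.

gear mesh 160/25 = 6.4 → τ = 51.31·6.4·0.95 = 311.96 N·m
belt 32/12 = 2.6667 → τ = 311.96·2.6667·0.95 = 790.31 N·m
internal gear 124/22 = 5.6364 → τ = 790.31·5.6364·0.97 = 4320.8 N·m

4321 N·m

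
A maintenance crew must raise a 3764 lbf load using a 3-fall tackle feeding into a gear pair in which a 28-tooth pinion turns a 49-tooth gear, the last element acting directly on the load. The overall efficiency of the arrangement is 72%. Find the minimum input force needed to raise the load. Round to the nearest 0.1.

995.8 lbf

Block-and-tackle MA = number of supporting rope parts = 3.
Gear pair MA = 49/28 = 1.75.
Combined ideal MA = 3 × 1.75 = 5.25.
Actual MA = 5.25 × 0.72 = 3.78.
Effort = load / actual MA = 3764 / 3.78 = 995.77 lbf.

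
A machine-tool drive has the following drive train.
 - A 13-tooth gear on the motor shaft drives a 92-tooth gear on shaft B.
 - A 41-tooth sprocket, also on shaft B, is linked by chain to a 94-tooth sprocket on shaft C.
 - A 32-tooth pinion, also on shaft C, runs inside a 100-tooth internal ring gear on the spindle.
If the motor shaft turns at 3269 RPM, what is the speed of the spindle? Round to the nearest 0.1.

64.5 RPM

Gear mesh: ratio = 92/13 = 7.0769, so shaft B turns at 3269 / 7.0769 = 461.92 RPM.
Chain: ratio = 94/41 = 2.2927, so shaft C turns at 461.92 / 2.2927 = 201.48 RPM.
Internal gear: ratio = 100/32 = 3.125, so the spindle turns at 201.48 / 3.125 = 64.473 RPM.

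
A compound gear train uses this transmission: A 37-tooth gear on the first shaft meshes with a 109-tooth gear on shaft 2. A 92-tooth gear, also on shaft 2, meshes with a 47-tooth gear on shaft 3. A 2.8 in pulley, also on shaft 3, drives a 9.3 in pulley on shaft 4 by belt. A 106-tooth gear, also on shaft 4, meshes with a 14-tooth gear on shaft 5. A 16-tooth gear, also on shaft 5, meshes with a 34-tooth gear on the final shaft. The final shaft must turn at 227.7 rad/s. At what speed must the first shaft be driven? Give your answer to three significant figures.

319 rad/s

Overall ratio R = 2.9459 × 0.51087 × 3.3214 × 0.13208 × 2.125 = 1.4029.
Required input speed = output speed × R = 227.7 × 1.4029 = 319.45 rad/s.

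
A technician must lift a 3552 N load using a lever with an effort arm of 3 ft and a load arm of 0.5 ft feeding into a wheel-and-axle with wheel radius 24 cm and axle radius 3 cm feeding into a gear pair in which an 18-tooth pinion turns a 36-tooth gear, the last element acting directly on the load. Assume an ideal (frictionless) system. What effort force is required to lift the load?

37 N

Lever MA = effort arm / load arm = 3/0.5 = 6.
Wheel-and-axle MA = R/r = 24/3 = 8.
Gear pair MA = 36/18 = 2.
Combined ideal MA = 6 × 8 × 2 = 96.
Effort = load / MA = 3552 / 96 = 37 N.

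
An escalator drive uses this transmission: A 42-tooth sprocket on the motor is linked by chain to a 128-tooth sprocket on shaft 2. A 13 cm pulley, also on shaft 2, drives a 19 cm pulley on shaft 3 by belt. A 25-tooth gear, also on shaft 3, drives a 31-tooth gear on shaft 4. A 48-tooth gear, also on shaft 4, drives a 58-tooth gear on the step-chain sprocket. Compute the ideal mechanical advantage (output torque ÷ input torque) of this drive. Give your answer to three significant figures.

Each stage contributes driven/driver: chain 128/42 = 3.0476, belt 19/13 = 1.4615, gear mesh 31/25 = 1.24, gear mesh 58/48 = 1.2083.
Overall: 3.0476 × 1.4615 × 1.24 × 1.2083 = 6.6739.

6.67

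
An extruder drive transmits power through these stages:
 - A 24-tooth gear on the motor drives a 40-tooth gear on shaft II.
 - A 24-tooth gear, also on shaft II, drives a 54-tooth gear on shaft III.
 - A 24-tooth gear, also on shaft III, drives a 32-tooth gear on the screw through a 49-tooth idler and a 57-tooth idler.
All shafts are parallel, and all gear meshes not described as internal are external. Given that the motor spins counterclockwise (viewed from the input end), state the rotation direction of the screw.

the motor → shaft II: external mesh, 1 reversal → CW.
shaft II → shaft III: external mesh, 1 reversal → CCW.
shaft III → the screw: driver → idler → idler → driven is 3 external meshes, 3 reversals → CW.
5 reversals in total — an odd number — so the screw turns opposite to the motor.

clockwise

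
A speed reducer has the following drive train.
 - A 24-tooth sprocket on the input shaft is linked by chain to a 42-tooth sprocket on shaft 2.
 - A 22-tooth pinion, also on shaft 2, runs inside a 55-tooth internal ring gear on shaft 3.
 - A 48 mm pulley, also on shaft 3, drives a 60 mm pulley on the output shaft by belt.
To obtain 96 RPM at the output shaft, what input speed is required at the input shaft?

525 RPM

Overall ratio R = 1.75 × 2.5 × 1.25 = 5.4688.
Required input speed = output speed × R = 96 × 5.4688 = 525 RPM.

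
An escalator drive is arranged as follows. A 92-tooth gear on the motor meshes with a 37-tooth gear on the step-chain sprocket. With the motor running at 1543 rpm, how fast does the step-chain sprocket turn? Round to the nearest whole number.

3837 rpm

the motor → the step-chain sprocket (gear mesh, 37/92): 1543 ÷ 0.40217 = 3836.6 rpm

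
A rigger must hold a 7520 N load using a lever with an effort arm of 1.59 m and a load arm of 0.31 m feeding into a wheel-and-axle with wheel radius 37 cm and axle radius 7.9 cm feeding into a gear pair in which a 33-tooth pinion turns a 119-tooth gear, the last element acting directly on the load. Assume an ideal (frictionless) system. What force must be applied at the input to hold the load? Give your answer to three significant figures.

Lever MA = effort arm / load arm = 1.59/0.31 = 5.129.
Wheel-and-axle MA = R/r = 37/7.9 = 4.6835.
Gear pair MA = 119/33 = 3.6061.
Combined ideal MA = 5.129 × 4.6835 × 3.6061 = 86.625.
Effort = load / MA = 7520 / 86.625 = 86.811 N.

86.8 N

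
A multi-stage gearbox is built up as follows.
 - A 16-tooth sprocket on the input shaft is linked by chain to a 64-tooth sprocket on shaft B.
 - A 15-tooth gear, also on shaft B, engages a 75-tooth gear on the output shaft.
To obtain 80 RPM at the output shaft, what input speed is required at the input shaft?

1600 RPM

Overall ratio R = 4 × 5 = 20.
Required input speed = output speed × R = 80 × 20 = 1600 RPM.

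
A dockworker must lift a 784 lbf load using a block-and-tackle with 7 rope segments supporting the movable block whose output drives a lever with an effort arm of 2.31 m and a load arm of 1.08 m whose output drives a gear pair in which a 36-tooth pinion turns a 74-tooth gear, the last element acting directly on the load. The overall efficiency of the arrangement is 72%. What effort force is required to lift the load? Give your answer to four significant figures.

Block-and-tackle MA = number of supporting rope parts = 7.
Lever MA = effort arm / load arm = 2.31/1.08 = 2.1389.
Gear pair MA = 74/36 = 2.0556.
Combined ideal MA = 7 × 2.1389 × 2.0556 = 30.776.
Actual MA = 30.776 × 0.72 = 22.159.
Effort = load / actual MA = 784 / 22.159 = 35.381 lbf.

35.38 lbf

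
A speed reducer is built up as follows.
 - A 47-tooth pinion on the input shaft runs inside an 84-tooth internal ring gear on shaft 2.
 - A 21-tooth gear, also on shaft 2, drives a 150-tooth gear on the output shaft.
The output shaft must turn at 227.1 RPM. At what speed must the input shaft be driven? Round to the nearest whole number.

2899 RPM

Overall ratio R = 1.7872 × 7.1429 = 12.766.
Required input speed = output speed × R = 227.1 × 12.766 = 2899.1 RPM.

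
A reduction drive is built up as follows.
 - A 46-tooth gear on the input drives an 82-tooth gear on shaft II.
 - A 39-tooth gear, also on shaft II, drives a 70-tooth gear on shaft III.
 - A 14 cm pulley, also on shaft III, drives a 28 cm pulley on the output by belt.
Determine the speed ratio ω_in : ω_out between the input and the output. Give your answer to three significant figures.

Each stage contributes driven/driver: gear mesh 82/46 = 1.7826, gear mesh 70/39 = 1.7949, belt 28/14 = 2.
Overall: 1.7826 × 1.7949 × 2 = 6.3991.

6.40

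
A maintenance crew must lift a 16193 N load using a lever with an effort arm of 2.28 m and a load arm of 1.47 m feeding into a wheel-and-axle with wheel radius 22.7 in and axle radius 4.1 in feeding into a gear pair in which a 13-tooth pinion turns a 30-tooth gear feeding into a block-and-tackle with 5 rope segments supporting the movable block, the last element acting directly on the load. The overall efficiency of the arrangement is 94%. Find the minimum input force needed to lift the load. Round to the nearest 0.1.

Lever MA = effort arm / load arm = 2.28/1.47 = 1.551.
Wheel-and-axle MA = R/r = 22.7/4.1 = 5.5366.
Gear pair MA = 30/13 = 2.3077.
Block-and-tackle MA = number of supporting rope parts = 5.
Combined ideal MA = 1.551 × 5.5366 × 2.3077 × 5 = 99.085.
Actual MA = 99.085 × 0.94 = 93.14.
Effort = load / actual MA = 16193 / 93.14 = 173.86 N.

173.9 N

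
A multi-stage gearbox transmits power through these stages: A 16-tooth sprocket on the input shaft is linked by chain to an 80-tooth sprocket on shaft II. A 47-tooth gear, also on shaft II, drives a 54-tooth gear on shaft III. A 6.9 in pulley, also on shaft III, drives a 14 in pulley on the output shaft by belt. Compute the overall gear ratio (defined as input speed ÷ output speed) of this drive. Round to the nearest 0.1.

11.7

Each stage contributes driven/driver: chain 80/16 = 5, gear mesh 54/47 = 1.1489, belt 14/6.9 = 2.029.
Overall: 5 × 1.1489 × 2.029 = 11.656.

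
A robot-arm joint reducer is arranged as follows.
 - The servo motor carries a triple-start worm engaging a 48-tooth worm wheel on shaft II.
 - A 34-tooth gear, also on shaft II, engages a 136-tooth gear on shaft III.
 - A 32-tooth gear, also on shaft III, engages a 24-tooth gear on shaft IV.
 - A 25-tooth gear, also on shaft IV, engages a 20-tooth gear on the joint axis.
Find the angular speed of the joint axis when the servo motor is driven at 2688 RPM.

worm 48/3 = 16 → 2688/16 = 168 RPM
gear mesh 136/34 = 4 → 168/4 = 42 RPM
gear mesh 24/32 = 0.75 → 42/0.75 = 56 RPM
gear mesh 20/25 = 0.8 → 56/0.8 = 70 RPM

70 RPM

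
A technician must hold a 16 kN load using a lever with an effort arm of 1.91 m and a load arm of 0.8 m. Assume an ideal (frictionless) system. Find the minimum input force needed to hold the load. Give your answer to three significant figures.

Lever MA = effort arm / load arm = 1.91/0.8 = 2.3875.
Effort = load / MA = 16 / 2.3875 = 6.7016 kN.

6.70 kN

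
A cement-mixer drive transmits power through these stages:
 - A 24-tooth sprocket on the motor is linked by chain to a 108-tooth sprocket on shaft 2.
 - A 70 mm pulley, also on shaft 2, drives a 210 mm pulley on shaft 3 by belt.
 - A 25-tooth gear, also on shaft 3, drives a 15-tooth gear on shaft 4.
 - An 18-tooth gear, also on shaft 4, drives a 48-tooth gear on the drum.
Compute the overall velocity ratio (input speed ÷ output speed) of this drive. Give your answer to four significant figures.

Each stage contributes driven/driver: chain 108/24 = 4.5, belt 210/70 = 3, gear mesh 15/25 = 0.6, gear mesh 48/18 = 2.6667.
Overall: 4.5 × 3 × 0.6 × 2.6667 = 21.6.

21.60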